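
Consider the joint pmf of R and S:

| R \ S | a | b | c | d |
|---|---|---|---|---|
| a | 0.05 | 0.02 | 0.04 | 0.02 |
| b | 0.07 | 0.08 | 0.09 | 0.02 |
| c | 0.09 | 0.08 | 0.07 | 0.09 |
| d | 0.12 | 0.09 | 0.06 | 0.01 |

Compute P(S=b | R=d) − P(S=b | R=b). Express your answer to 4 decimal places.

P(R=d) = 0.12 + 0.09 + 0.06 + 0.01 = 0.28; P(S=b | R=d) = 0.09/0.28 = 0.32143.
P(R=b) = 0.07 + 0.08 + 0.09 + 0.02 = 0.26; P(S=b | R=b) = 0.08/0.26 = 0.30769.
Difference = 0.0137.

0.0137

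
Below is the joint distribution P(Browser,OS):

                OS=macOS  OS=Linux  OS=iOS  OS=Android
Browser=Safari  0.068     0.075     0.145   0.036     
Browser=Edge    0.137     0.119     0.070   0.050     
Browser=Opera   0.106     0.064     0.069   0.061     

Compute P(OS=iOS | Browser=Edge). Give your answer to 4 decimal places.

0.1862

P(Browser=Edge) = 0.137 + 0.119 + 0.070 + 0.050 = 0.376.
P(OS=iOS | Browser=Edge) = 0.070/0.376 = 0.1862.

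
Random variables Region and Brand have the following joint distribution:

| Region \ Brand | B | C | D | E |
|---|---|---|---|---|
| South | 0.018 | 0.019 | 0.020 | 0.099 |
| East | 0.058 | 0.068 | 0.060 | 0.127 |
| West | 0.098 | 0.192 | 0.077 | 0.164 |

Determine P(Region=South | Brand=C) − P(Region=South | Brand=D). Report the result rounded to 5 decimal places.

P(Brand=C) = 0.019 + 0.068 + 0.192 = 0.279; P(Region=South | Brand=C) = 0.019/0.279 = 0.068100.
P(Brand=D) = 0.020 + 0.060 + 0.077 = 0.157; P(Region=South | Brand=D) = 0.020/0.157 = 0.127389.
Difference = -0.05929.

-0.05929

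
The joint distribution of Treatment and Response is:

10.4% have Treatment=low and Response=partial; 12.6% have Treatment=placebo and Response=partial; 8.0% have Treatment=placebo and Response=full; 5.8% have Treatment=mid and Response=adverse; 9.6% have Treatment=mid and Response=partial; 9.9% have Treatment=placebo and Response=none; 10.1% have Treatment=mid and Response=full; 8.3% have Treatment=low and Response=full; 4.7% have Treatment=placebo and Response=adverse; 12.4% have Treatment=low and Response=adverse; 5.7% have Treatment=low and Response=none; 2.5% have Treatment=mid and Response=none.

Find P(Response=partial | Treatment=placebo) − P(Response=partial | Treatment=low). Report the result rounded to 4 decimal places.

0.0753

P(Treatment=placebo) = 0.099 + 0.126 + 0.080 + 0.047 = 0.352; P(Response=partial | Treatment=placebo) = 0.126/0.352 = 0.35795.
P(Treatment=low) = 0.057 + 0.104 + 0.083 + 0.124 = 0.368; P(Response=partial | Treatment=low) = 0.104/0.368 = 0.28261.
Difference = 0.0753.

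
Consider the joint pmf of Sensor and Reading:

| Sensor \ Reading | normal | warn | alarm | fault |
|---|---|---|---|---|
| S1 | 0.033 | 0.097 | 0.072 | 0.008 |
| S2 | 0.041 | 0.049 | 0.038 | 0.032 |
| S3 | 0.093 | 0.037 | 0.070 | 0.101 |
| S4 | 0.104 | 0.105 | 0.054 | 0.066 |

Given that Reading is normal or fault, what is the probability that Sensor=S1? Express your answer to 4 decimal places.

P(Reading=normal) = 0.033 + 0.041 + 0.093 + 0.104 = 0.271.
P(Reading=fault) = 0.008 + 0.032 + 0.101 + 0.066 = 0.207.
P(Reading ∈ {normal, fault}) = 0.271 + 0.207 = 0.478; P(Sensor=S1, Reading ∈ {normal, fault}) = 0.033 + 0.008 = 0.041.
P(Sensor=S1 | Reading ∈ {normal, fault}) = 0.041/0.478 = 0.0858.

0.0858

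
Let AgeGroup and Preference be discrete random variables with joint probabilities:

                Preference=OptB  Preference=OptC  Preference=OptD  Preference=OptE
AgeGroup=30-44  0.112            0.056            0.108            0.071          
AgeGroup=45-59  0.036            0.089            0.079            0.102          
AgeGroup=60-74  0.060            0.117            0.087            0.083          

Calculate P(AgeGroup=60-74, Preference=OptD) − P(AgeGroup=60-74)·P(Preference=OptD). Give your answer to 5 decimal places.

-0.00808

P(AgeGroup=60-74) = 0.060 + 0.117 + 0.087 + 0.083 = 0.347.
P(Preference=OptD) = 0.108 + 0.079 + 0.087 = 0.274.
P(AgeGroup=60-74, Preference=OptD) − P(AgeGroup=60-74)P(Preference=OptD) = 0.087 − 0.347×0.274 = -0.00808.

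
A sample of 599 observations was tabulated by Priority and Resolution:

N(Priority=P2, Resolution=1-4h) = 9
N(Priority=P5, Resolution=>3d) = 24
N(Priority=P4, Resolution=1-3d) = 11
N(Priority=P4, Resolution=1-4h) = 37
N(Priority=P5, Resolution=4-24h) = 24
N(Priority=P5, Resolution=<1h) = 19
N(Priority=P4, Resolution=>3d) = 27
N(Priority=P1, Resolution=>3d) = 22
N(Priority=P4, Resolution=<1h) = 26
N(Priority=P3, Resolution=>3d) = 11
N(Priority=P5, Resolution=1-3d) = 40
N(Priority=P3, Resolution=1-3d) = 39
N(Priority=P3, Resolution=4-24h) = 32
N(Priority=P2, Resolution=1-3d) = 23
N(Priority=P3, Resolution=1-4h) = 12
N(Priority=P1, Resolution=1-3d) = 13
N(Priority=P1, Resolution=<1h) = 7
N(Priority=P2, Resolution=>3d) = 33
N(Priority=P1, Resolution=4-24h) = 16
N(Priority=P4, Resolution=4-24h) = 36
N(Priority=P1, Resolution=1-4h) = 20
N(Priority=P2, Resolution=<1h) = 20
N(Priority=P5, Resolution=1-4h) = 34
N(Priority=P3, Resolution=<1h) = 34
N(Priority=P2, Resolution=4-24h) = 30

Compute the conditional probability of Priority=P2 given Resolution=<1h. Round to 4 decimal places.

0.1887

Total with Resolution=<1h: 7 + 20 + 34 + 26 + 19 = 106.
P(Priority=P2 | Resolution=<1h) = 20/106 = 0.1887.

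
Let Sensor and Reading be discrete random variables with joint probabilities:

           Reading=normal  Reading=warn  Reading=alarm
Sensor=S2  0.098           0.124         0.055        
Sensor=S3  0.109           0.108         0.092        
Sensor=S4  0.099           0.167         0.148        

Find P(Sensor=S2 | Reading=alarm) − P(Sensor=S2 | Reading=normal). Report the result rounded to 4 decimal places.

-0.1338

P(Reading=alarm) = 0.055 + 0.092 + 0.148 = 0.295; P(Sensor=S2 | Reading=alarm) = 0.055/0.295 = 0.18644.
P(Reading=normal) = 0.098 + 0.109 + 0.099 = 0.306; P(Sensor=S2 | Reading=normal) = 0.098/0.306 = 0.32026.
Difference = -0.1338.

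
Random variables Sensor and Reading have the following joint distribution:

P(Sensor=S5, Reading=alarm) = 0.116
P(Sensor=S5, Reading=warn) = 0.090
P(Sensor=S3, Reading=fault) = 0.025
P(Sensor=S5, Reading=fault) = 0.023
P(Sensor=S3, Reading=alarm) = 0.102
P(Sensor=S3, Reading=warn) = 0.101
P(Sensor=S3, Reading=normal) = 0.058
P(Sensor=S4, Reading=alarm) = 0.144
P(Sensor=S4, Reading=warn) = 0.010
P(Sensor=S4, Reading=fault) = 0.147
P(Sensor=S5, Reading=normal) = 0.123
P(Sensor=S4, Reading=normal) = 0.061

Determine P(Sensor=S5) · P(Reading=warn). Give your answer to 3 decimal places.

P(Sensor=S5) = 0.123 + 0.090 + 0.116 + 0.023 = 0.352.
P(Reading=warn) = 0.101 + 0.010 + 0.090 = 0.201.
Product: 0.352 × 0.201 = 0.071.

0.071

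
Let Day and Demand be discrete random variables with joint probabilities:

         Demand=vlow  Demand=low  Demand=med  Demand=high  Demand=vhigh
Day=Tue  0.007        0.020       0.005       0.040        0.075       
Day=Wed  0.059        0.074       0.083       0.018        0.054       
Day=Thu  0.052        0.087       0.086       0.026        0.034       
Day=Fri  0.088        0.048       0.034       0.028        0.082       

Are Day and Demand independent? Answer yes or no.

no

P(Day=Tue) = 0.147 and P(Demand=vhigh) = 0.245, so their product is 0.03602, but P(Day=Tue, Demand=vhigh) = 0.075. Since these differ, Day and Demand are not independent.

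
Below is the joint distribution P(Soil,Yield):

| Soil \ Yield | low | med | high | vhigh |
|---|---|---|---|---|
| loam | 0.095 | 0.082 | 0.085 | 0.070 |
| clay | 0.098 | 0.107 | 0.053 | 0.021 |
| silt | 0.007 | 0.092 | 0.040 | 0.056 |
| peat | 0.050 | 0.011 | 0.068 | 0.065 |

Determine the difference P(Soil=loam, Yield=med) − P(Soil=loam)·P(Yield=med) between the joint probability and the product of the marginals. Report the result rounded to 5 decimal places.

P(Soil=loam) = 0.095 + 0.082 + 0.085 + 0.070 = 0.332.
P(Yield=med) = 0.082 + 0.107 + 0.092 + 0.011 = 0.292.
P(Soil=loam, Yield=med) − P(Soil=loam)P(Yield=med) = 0.082 − 0.332×0.292 = -0.01494.

-0.01494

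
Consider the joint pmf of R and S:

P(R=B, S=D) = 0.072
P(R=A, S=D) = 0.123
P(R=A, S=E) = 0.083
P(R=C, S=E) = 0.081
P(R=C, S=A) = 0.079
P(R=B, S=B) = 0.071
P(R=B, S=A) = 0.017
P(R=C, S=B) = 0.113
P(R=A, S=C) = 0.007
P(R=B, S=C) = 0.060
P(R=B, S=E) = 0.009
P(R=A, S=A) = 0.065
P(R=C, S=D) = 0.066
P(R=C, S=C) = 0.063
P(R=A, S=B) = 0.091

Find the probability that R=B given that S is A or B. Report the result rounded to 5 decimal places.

0.20183

P(S=A) = 0.065 + 0.017 + 0.079 = 0.161.
P(S=B) = 0.091 + 0.071 + 0.113 = 0.275.
P(S ∈ {A, B}) = 0.161 + 0.275 = 0.436; P(R=B, S ∈ {A, B}) = 0.017 + 0.071 = 0.088.
P(R=B | S ∈ {A, B}) = 0.088/0.436 = 0.20183.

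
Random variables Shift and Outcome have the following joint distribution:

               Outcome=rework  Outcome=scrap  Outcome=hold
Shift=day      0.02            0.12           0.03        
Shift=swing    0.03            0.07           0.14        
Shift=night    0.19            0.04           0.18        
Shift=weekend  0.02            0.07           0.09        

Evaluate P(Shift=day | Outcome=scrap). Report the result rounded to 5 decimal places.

P(Outcome=scrap) = 0.12 + 0.07 + 0.04 + 0.07 = 0.30.
P(Shift=day | Outcome=scrap) = 0.12/0.30 = 0.40000.

0.40000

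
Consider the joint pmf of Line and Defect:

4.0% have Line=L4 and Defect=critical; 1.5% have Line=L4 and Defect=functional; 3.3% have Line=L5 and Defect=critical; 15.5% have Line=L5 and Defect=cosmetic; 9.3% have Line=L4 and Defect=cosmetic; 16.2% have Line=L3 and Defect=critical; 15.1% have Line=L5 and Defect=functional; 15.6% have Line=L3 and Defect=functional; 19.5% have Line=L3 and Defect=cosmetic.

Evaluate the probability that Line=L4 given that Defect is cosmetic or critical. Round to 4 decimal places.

0.1962

P(Defect=cosmetic) = 0.195 + 0.093 + 0.155 = 0.443.
P(Defect=critical) = 0.162 + 0.040 + 0.033 = 0.235.
P(Defect ∈ {cosmetic, critical}) = 0.443 + 0.235 = 0.678; P(Line=L4, Defect ∈ {cosmetic, critical}) = 0.093 + 0.040 = 0.133.
P(Line=L4 | Defect ∈ {cosmetic, critical}) = 0.133/0.678 = 0.1962.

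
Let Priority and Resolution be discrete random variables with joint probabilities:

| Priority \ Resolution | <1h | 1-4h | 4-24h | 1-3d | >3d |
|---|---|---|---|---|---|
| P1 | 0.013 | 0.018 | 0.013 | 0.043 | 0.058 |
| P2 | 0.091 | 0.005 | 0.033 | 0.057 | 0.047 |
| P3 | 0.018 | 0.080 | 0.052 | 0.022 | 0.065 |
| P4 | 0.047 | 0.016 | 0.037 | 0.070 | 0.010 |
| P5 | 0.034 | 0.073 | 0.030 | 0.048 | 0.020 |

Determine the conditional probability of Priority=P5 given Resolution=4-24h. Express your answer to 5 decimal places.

P(Resolution=4-24h) = 0.013 + 0.033 + 0.052 + 0.037 + 0.030 = 0.165.
P(Priority=P5 | Resolution=4-24h) = 0.030/0.165 = 0.18182.

0.18182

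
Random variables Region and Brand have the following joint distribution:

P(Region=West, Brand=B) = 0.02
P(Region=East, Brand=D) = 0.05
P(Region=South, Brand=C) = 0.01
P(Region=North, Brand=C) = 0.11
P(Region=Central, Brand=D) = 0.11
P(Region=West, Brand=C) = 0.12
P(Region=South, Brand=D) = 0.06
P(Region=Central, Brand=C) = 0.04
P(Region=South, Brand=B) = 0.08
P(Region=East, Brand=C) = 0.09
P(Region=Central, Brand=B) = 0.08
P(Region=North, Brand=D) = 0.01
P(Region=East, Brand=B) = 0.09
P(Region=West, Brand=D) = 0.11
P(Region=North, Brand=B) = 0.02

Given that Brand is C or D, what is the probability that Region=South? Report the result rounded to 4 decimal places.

P(Brand=C) = 0.11 + 0.01 + 0.09 + 0.12 + 0.04 = 0.37.
P(Brand=D) = 0.01 + 0.06 + 0.05 + 0.11 + 0.11 = 0.34.
P(Brand ∈ {C, D}) = 0.37 + 0.34 = 0.71; P(Region=South, Brand ∈ {C, D}) = 0.01 + 0.06 = 0.07.
P(Region=South | Brand ∈ {C, D}) = 0.07/0.71 = 0.0986.

0.0986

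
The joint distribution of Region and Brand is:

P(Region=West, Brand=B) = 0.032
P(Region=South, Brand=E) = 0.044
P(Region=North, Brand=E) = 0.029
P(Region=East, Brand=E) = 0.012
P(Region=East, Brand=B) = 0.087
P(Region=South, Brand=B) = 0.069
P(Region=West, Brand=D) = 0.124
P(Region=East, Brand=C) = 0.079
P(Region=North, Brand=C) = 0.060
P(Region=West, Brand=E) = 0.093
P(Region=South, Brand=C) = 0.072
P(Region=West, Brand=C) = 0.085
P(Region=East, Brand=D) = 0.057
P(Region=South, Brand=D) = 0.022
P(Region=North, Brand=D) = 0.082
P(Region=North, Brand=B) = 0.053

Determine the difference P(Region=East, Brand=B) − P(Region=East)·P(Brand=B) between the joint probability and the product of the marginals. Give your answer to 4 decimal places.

0.0304

P(Region=East) = 0.087 + 0.079 + 0.057 + 0.012 = 0.235.
P(Brand=B) = 0.053 + 0.069 + 0.087 + 0.032 = 0.241.
P(Region=East, Brand=B) − P(Region=East)P(Brand=B) = 0.087 − 0.235×0.241 = 0.0304.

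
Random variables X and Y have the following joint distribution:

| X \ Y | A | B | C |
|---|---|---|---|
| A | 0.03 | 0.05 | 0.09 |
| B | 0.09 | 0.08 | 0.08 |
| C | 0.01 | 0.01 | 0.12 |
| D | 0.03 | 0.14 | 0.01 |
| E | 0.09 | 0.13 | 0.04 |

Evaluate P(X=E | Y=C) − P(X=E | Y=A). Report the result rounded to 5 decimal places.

P(Y=C) = 0.09 + 0.08 + 0.12 + 0.01 + 0.04 = 0.34; P(X=E | Y=C) = 0.04/0.34 = 0.117647.
P(Y=A) = 0.03 + 0.09 + 0.01 + 0.03 + 0.09 = 0.25; P(X=E | Y=A) = 0.09/0.25 = 0.360000.
Difference = -0.24235.

-0.24235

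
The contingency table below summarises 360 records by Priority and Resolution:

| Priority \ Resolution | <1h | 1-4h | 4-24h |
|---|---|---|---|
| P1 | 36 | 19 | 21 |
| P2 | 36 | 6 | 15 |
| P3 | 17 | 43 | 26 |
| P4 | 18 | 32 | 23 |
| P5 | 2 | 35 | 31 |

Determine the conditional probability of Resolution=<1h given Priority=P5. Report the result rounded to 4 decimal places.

Total with Priority=P5: 2 + 35 + 31 = 68.
P(Resolution=<1h | Priority=P5) = 2/68 = 0.0294.

0.0294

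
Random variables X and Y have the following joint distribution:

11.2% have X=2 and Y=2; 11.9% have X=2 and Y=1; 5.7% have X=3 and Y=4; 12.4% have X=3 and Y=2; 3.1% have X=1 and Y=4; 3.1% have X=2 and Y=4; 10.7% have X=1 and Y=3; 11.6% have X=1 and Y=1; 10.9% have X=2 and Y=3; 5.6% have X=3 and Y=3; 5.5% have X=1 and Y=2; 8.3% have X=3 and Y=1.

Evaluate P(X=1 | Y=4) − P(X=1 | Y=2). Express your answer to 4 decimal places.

0.0715

P(Y=4) = 0.031 + 0.031 + 0.057 = 0.119; P(X=1 | Y=4) = 0.031/0.119 = 0.26050.
P(Y=2) = 0.055 + 0.112 + 0.124 = 0.291; P(X=1 | Y=2) = 0.055/0.291 = 0.18900.
Difference = 0.0715.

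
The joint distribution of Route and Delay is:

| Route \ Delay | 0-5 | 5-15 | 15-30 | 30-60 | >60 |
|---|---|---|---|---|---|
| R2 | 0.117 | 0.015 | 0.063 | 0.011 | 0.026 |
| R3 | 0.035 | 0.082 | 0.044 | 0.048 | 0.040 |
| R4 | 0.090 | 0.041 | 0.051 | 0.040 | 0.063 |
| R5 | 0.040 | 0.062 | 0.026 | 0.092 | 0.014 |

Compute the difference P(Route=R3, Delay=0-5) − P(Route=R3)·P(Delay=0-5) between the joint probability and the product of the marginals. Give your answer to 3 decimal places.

P(Route=R3) = 0.035 + 0.082 + 0.044 + 0.048 + 0.040 = 0.249.
P(Delay=0-5) = 0.117 + 0.035 + 0.090 + 0.040 = 0.282.
P(Route=R3, Delay=0-5) − P(Route=R3)P(Delay=0-5) = 0.035 − 0.249×0.282 = -0.035.

-0.035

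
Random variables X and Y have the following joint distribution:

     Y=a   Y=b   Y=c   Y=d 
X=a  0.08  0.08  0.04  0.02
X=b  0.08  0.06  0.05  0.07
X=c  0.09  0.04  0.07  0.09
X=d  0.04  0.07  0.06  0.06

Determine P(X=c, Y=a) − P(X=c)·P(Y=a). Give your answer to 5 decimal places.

P(X=c) = 0.09 + 0.04 + 0.07 + 0.09 = 0.29.
P(Y=a) = 0.08 + 0.08 + 0.09 + 0.04 = 0.29.
P(X=c, Y=a) − P(X=c)P(Y=a) = 0.09 − 0.29×0.29 = 0.00590.

0.00590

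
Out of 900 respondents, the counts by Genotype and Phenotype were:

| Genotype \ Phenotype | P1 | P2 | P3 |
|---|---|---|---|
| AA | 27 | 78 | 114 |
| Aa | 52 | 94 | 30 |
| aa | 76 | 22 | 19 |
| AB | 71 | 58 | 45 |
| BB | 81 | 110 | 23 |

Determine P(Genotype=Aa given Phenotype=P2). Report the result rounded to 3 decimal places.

Total with Phenotype=P2: 78 + 94 + 22 + 58 + 110 = 362.
P(Genotype=Aa | Phenotype=P2) = 94/362 = 0.260.

0.260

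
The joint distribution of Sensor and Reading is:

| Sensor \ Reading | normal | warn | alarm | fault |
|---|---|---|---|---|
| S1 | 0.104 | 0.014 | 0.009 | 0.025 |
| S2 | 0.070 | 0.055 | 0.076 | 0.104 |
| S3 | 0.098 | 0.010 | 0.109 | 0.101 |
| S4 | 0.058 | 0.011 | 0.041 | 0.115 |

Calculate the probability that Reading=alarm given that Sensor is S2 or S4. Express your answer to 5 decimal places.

0.22075

P(Sensor=S2) = 0.070 + 0.055 + 0.076 + 0.104 = 0.305.
P(Sensor=S4) = 0.058 + 0.011 + 0.041 + 0.115 = 0.225.
P(Sensor ∈ {S2, S4}) = 0.305 + 0.225 = 0.530; P(Reading=alarm, Sensor ∈ {S2, S4}) = 0.076 + 0.041 = 0.117.
P(Reading=alarm | Sensor ∈ {S2, S4}) = 0.117/0.530 = 0.22075.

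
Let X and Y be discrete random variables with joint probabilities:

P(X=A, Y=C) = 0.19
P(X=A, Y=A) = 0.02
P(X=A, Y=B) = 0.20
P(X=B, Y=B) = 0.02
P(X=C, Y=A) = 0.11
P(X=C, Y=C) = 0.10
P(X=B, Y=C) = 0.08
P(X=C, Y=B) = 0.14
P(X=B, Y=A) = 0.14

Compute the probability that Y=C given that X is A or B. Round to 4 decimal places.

P(X=A) = 0.02 + 0.20 + 0.19 = 0.41.
P(X=B) = 0.14 + 0.02 + 0.08 = 0.24.
P(X ∈ {A, B}) = 0.41 + 0.24 = 0.65; P(Y=C, X ∈ {A, B}) = 0.19 + 0.08 = 0.27.
P(Y=C | X ∈ {A, B}) = 0.27/0.65 = 0.4154.

0.4154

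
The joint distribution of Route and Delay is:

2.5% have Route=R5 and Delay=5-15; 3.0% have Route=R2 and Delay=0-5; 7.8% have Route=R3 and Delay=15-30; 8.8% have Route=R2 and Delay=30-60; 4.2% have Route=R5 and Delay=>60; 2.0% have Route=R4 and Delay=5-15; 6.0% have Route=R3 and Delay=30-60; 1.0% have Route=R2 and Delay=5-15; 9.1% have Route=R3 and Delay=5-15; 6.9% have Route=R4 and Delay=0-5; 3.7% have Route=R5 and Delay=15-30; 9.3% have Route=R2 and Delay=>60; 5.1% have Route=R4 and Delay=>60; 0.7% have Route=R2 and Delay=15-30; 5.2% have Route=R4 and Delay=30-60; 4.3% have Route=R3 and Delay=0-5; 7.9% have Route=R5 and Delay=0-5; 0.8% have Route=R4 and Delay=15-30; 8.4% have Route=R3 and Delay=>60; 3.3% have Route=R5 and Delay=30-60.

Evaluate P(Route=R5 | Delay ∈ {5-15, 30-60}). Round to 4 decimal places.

0.1530

P(Delay=5-15) = 0.010 + 0.091 + 0.020 + 0.025 = 0.146.
P(Delay=30-60) = 0.088 + 0.060 + 0.052 + 0.033 = 0.233.
P(Delay ∈ {5-15, 30-60}) = 0.146 + 0.233 = 0.379; P(Route=R5, Delay ∈ {5-15, 30-60}) = 0.025 + 0.033 = 0.058.
P(Route=R5 | Delay ∈ {5-15, 30-60}) = 0.058/0.379 = 0.1530.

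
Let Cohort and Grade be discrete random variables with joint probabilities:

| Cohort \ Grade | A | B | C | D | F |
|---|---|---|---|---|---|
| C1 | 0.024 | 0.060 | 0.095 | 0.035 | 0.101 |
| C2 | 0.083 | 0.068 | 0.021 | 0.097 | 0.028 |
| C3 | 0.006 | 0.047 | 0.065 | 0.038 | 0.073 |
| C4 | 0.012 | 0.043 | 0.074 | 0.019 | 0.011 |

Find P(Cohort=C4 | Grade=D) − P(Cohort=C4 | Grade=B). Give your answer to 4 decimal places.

P(Grade=D) = 0.035 + 0.097 + 0.038 + 0.019 = 0.189; P(Cohort=C4 | Grade=D) = 0.019/0.189 = 0.10053.
P(Grade=B) = 0.060 + 0.068 + 0.047 + 0.043 = 0.218; P(Cohort=C4 | Grade=B) = 0.043/0.218 = 0.19725.
Difference = -0.0967.

-0.0967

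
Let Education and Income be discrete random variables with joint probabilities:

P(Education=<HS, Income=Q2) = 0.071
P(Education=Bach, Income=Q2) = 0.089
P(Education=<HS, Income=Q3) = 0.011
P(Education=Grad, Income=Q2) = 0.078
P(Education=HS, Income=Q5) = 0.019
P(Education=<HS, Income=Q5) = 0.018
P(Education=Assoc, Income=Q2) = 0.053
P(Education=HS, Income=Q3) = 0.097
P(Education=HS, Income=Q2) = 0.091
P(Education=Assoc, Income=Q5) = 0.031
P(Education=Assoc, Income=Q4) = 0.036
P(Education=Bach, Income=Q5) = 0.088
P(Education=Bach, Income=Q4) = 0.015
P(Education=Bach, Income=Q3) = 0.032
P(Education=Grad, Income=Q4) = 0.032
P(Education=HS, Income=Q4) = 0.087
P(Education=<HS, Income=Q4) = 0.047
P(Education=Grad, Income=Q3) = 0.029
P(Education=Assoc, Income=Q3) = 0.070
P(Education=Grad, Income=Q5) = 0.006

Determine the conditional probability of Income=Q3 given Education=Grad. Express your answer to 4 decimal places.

P(Education=Grad) = 0.078 + 0.029 + 0.032 + 0.006 = 0.145.
P(Income=Q3 | Education=Grad) = 0.029/0.145 = 0.2000.

0.2000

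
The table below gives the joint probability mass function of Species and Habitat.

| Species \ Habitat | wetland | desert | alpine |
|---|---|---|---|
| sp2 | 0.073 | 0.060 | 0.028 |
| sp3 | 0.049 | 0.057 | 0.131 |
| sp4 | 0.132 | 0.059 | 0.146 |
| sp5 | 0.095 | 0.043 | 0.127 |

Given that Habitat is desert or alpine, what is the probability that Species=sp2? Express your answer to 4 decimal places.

P(Habitat=desert) = 0.060 + 0.057 + 0.059 + 0.043 = 0.219.
P(Habitat=alpine) = 0.028 + 0.131 + 0.146 + 0.127 = 0.432.
P(Habitat ∈ {desert, alpine}) = 0.219 + 0.432 = 0.651; P(Species=sp2, Habitat ∈ {desert, alpine}) = 0.060 + 0.028 = 0.088.
P(Species=sp2 | Habitat ∈ {desert, alpine}) = 0.088/0.651 = 0.1352.

0.1352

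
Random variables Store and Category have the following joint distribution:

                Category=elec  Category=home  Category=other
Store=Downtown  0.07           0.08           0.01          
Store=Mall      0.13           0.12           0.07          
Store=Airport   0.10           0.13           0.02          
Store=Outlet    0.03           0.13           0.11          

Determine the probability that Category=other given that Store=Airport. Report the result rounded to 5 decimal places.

P(Store=Airport) = 0.10 + 0.13 + 0.02 = 0.25.
P(Category=other | Store=Airport) = 0.02/0.25 = 0.08000.

0.08000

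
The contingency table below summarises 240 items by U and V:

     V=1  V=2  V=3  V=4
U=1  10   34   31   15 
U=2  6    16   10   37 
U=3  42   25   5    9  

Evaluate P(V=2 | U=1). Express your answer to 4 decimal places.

Total with U=1: 10 + 34 + 31 + 15 = 90.
P(V=2 | U=1) = 34/90 = 0.3778.

0.3778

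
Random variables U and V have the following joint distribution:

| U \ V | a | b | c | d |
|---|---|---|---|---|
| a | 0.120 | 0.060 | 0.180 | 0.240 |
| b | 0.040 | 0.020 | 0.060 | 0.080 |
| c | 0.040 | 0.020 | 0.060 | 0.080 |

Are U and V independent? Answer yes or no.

yes

Every cell satisfies P(U,V) = P(U)·P(V). For instance P(U=b) = 0.200, P(V=b) = 0.100, and 0.200×0.100 = 0.020 matches the joint entry. So U and V are independent.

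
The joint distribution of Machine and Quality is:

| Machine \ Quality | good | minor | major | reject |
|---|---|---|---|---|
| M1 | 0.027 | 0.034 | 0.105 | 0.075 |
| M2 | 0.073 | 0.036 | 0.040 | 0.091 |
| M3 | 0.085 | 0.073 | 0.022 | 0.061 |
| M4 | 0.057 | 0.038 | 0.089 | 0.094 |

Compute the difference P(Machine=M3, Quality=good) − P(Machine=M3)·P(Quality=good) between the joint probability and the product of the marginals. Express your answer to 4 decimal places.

P(Machine=M3) = 0.085 + 0.073 + 0.022 + 0.061 = 0.241.
P(Quality=good) = 0.027 + 0.073 + 0.085 + 0.057 = 0.242.
P(Machine=M3, Quality=good) − P(Machine=M3)P(Quality=good) = 0.085 − 0.241×0.242 = 0.0267.

0.0267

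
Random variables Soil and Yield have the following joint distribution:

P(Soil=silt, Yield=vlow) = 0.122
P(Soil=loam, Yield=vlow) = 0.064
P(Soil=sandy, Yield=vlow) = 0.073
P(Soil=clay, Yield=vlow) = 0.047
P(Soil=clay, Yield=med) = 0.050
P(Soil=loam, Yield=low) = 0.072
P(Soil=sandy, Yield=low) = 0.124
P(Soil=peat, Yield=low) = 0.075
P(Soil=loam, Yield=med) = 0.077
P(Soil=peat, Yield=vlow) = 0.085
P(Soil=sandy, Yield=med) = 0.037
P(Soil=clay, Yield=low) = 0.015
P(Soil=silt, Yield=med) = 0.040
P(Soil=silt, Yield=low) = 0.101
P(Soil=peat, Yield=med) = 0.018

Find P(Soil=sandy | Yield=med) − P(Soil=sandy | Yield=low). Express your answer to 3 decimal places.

P(Yield=med) = 0.037 + 0.077 + 0.050 + 0.040 + 0.018 = 0.222; P(Soil=sandy | Yield=med) = 0.037/0.222 = 0.1667.
P(Yield=low) = 0.124 + 0.072 + 0.015 + 0.101 + 0.075 = 0.387; P(Soil=sandy | Yield=low) = 0.124/0.387 = 0.3204.
Difference = -0.154.

-0.154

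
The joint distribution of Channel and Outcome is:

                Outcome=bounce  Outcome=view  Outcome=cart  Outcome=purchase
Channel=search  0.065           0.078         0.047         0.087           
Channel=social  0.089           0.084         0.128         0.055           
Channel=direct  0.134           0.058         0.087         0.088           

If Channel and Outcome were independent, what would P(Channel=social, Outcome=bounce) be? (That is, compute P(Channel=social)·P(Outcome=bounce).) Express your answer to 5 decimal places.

P(Channel=social) = 0.089 + 0.084 + 0.128 + 0.055 = 0.356.
P(Outcome=bounce) = 0.065 + 0.089 + 0.134 = 0.288.
Product: 0.356 × 0.288 = 0.10253.

0.10253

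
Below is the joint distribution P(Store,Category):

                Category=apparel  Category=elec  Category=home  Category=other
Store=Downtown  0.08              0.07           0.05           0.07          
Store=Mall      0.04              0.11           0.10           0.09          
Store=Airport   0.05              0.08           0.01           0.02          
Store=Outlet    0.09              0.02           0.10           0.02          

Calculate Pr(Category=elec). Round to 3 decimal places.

0.280

P(Category=elec) = 0.07 + 0.11 + 0.08 + 0.02 = 0.28.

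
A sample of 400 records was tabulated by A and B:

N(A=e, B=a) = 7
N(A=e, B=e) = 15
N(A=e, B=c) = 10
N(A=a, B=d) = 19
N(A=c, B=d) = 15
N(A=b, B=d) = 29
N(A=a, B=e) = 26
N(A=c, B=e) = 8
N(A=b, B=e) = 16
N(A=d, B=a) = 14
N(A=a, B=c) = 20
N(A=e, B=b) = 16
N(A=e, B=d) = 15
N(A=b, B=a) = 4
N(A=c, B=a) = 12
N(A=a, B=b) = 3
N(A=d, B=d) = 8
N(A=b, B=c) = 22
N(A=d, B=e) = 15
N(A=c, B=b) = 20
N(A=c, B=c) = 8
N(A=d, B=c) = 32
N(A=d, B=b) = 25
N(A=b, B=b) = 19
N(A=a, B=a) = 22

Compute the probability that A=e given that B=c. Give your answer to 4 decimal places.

0.1087

Total with B=c: 20 + 22 + 8 + 32 + 10 = 92.
P(A=e | B=c) = 10/92 = 0.1087.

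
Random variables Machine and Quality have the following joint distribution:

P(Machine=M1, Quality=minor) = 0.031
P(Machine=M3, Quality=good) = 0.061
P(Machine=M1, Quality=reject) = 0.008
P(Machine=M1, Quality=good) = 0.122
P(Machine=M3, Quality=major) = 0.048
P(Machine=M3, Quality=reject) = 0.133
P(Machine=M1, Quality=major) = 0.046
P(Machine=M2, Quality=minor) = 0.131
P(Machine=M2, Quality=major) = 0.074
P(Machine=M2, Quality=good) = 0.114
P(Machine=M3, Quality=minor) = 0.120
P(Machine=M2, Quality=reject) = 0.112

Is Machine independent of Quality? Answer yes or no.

no

P(Machine=M1) = 0.207 and P(Quality=good) = 0.297, so their product is 0.06148, but P(Machine=M1, Quality=good) = 0.122. Since these differ, Machine and Quality are not independent.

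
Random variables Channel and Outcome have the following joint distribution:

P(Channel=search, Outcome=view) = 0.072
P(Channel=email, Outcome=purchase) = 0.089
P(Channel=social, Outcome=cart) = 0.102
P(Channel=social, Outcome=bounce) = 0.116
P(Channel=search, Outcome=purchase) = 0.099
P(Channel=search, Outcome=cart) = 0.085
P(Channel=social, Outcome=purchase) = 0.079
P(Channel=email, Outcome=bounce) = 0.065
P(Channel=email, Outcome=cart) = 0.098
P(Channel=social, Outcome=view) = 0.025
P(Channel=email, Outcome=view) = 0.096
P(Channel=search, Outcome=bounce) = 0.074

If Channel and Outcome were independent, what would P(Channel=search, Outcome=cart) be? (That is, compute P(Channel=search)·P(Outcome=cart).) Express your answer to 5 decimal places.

0.09405

P(Channel=search) = 0.074 + 0.072 + 0.085 + 0.099 = 0.330.
P(Outcome=cart) = 0.098 + 0.085 + 0.102 = 0.285.
Product: 0.330 × 0.285 = 0.09405.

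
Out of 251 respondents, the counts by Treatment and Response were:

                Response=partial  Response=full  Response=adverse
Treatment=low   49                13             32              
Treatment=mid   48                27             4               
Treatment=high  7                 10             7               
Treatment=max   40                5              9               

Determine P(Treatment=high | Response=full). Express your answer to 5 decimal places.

0.18182

Total with Response=full: 13 + 27 + 10 + 5 = 55.
P(Treatment=high | Response=full) = 10/55 = 0.18182.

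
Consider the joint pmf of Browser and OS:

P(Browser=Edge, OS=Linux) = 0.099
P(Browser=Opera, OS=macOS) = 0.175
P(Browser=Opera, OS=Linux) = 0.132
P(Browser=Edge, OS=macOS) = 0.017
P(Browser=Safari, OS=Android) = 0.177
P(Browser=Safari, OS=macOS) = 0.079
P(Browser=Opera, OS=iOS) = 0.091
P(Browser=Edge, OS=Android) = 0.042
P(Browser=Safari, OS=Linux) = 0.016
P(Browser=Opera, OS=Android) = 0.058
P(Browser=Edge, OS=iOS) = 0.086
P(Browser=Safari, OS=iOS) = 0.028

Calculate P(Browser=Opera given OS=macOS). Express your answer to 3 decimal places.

0.646

P(OS=macOS) = 0.079 + 0.017 + 0.175 = 0.271.
P(Browser=Opera | OS=macOS) = 0.175/0.271 = 0.646.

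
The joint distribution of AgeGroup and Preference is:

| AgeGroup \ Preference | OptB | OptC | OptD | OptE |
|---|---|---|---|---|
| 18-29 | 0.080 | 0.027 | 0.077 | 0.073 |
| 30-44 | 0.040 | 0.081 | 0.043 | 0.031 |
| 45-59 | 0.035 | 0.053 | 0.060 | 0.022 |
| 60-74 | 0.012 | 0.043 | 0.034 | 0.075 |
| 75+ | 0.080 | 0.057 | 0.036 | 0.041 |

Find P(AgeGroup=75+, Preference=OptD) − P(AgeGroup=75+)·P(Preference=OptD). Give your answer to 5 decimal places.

-0.01750

P(AgeGroup=75+) = 0.080 + 0.057 + 0.036 + 0.041 = 0.214.
P(Preference=OptD) = 0.077 + 0.043 + 0.060 + 0.034 + 0.036 = 0.250.
P(AgeGroup=75+, Preference=OptD) − P(AgeGroup=75+)P(Preference=OptD) = 0.036 − 0.214×0.250 = -0.01750.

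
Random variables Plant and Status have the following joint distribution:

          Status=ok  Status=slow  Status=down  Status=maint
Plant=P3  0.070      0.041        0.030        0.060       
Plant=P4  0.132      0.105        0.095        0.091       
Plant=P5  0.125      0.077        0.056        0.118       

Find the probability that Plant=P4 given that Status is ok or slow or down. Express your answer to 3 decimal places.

0.454

P(Status=ok) = 0.070 + 0.132 + 0.125 = 0.327.
P(Status=slow) = 0.041 + 0.105 + 0.077 = 0.223.
P(Status=down) = 0.030 + 0.095 + 0.056 = 0.181.
P(Status ∈ {ok, slow, down}) = 0.327 + 0.223 + 0.181 = 0.731; P(Plant=P4, Status ∈ {ok, slow, down}) = 0.132 + 0.105 + 0.095 = 0.332.
P(Plant=P4 | Status ∈ {ok, slow, down}) = 0.332/0.731 = 0.454.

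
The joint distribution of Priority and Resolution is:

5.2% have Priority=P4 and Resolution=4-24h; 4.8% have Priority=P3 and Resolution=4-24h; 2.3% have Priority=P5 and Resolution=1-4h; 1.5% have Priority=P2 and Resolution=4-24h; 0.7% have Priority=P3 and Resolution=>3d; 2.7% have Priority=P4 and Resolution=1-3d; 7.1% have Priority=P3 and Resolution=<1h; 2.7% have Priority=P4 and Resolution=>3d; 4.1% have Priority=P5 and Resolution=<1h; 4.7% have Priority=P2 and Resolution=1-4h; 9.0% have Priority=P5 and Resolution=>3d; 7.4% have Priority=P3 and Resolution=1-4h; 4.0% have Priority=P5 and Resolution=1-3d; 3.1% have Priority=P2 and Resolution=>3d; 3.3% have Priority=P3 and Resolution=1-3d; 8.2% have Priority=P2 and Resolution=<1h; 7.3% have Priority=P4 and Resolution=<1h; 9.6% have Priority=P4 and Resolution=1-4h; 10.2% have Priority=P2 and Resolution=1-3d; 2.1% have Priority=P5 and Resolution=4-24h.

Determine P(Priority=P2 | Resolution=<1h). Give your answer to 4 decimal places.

P(Resolution=<1h) = 0.082 + 0.071 + 0.073 + 0.041 = 0.267.
P(Priority=P2 | Resolution=<1h) = 0.082/0.267 = 0.3071.

0.3071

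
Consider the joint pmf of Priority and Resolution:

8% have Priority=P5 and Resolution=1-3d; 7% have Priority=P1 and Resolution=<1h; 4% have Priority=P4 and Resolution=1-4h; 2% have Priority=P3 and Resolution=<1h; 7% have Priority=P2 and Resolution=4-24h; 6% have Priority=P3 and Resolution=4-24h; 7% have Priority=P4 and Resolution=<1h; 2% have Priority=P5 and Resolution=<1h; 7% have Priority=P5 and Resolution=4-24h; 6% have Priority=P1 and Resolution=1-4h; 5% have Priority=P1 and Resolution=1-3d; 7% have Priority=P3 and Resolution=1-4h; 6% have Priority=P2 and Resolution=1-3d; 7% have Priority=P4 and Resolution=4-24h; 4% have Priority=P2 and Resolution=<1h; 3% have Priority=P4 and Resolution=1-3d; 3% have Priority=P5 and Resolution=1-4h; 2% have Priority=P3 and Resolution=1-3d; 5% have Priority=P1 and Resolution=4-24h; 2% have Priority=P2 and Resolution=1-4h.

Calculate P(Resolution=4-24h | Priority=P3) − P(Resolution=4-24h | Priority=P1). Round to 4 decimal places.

P(Priority=P3) = 0.02 + 0.07 + 0.06 + 0.02 = 0.17; P(Resolution=4-24h | Priority=P3) = 0.06/0.17 = 0.35294.
P(Priority=P1) = 0.07 + 0.06 + 0.05 + 0.05 = 0.23; P(Resolution=4-24h | Priority=P1) = 0.05/0.23 = 0.21739.
Difference = 0.1355.

0.1355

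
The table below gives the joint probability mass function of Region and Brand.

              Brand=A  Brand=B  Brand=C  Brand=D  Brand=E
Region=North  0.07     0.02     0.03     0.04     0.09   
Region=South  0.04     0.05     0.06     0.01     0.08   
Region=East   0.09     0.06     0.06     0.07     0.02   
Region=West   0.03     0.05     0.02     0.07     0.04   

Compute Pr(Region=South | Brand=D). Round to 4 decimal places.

0.0526

P(Brand=D) = 0.04 + 0.01 + 0.07 + 0.07 = 0.19.
P(Region=South | Brand=D) = 0.01/0.19 = 0.0526.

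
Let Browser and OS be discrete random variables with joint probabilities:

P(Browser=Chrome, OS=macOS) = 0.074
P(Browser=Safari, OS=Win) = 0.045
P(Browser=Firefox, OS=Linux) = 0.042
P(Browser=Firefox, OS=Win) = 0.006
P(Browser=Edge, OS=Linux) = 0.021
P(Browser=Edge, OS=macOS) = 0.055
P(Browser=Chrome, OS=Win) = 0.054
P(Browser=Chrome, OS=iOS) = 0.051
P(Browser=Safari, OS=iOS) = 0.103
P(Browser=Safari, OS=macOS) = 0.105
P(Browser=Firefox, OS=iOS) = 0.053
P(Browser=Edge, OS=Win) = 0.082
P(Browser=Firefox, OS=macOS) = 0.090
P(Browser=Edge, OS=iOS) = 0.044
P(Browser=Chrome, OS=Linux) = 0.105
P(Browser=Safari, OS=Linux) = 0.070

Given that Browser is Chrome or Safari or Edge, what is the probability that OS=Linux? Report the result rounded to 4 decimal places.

0.2423

P(Browser=Chrome) = 0.054 + 0.074 + 0.105 + 0.051 = 0.284.
P(Browser=Safari) = 0.045 + 0.105 + 0.070 + 0.103 = 0.323.
P(Browser=Edge) = 0.082 + 0.055 + 0.021 + 0.044 = 0.202.
P(Browser ∈ {Chrome, Safari, Edge}) = 0.284 + 0.323 + 0.202 = 0.809; P(OS=Linux, Browser ∈ {Chrome, Safari, Edge}) = 0.105 + 0.070 + 0.021 = 0.196.
P(OS=Linux | Browser ∈ {Chrome, Safari, Edge}) = 0.196/0.809 = 0.2423.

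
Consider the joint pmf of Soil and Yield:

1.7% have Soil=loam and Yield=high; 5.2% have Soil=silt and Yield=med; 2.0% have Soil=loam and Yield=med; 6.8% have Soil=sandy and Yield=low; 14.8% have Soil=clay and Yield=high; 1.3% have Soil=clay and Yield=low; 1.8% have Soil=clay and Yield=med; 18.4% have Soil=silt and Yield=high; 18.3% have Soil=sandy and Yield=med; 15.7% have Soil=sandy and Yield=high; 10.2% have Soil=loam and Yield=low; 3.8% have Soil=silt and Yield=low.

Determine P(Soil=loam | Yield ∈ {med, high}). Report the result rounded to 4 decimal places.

P(Yield=med) = 0.183 + 0.020 + 0.018 + 0.052 = 0.273.
P(Yield=high) = 0.157 + 0.017 + 0.148 + 0.184 = 0.506.
P(Yield ∈ {med, high}) = 0.273 + 0.506 = 0.779; P(Soil=loam, Yield ∈ {med, high}) = 0.020 + 0.017 = 0.037.
P(Soil=loam | Yield ∈ {med, high}) = 0.037/0.779 = 0.0475.

0.0475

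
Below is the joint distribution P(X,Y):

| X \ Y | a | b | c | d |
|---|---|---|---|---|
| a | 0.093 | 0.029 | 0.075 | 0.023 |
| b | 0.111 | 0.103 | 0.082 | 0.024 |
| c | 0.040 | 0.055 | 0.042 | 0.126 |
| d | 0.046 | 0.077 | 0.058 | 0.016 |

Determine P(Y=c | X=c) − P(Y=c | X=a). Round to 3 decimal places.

-0.181

P(X=c) = 0.040 + 0.055 + 0.042 + 0.126 = 0.263; P(Y=c | X=c) = 0.042/0.263 = 0.1597.
P(X=a) = 0.093 + 0.029 + 0.075 + 0.023 = 0.220; P(Y=c | X=a) = 0.075/0.220 = 0.3409.
Difference = -0.181.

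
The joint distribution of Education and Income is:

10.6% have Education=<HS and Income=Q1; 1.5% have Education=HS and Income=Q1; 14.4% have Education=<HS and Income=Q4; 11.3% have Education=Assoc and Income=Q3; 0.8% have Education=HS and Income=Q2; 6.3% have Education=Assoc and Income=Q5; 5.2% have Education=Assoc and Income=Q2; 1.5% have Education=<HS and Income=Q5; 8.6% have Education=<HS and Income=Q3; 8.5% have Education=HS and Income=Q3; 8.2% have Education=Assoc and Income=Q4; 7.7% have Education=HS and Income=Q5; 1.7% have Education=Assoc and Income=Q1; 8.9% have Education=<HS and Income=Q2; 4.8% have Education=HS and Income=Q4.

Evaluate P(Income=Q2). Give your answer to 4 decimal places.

P(Income=Q2) = 0.089 + 0.008 + 0.052 = 0.149.

0.1490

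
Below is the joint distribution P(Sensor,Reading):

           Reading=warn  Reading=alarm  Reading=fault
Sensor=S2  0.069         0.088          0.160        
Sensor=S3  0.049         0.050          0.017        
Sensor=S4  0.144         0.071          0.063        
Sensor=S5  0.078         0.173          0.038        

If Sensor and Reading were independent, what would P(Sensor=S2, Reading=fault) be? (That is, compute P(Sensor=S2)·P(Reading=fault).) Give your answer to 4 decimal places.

0.0881

P(Sensor=S2) = 0.069 + 0.088 + 0.160 = 0.317.
P(Reading=fault) = 0.160 + 0.017 + 0.063 + 0.038 = 0.278.
Product: 0.317 × 0.278 = 0.0881.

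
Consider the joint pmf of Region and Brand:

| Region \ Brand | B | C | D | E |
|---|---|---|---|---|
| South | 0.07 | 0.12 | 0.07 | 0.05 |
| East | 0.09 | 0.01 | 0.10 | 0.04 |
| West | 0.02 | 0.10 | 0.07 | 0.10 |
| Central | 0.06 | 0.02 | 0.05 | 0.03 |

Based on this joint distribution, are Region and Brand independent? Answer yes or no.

P(Region=East) = 0.24 and P(Brand=C) = 0.25, so their product is 0.0600, but P(Region=East, Brand=C) = 0.01. Since these differ, Region and Brand are not independent.

no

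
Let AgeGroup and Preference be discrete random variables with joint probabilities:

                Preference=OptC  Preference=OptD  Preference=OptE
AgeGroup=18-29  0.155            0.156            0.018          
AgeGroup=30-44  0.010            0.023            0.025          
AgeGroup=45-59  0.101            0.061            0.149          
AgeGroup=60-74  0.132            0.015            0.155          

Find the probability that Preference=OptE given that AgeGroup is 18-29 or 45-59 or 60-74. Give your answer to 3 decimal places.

0.342

P(AgeGroup=18-29) = 0.155 + 0.156 + 0.018 = 0.329.
P(AgeGroup=45-59) = 0.101 + 0.061 + 0.149 = 0.311.
P(AgeGroup=60-74) = 0.132 + 0.015 + 0.155 = 0.302.
P(AgeGroup ∈ {18-29, 45-59, 60-74}) = 0.329 + 0.311 + 0.302 = 0.942; P(Preference=OptE, AgeGroup ∈ {18-29, 45-59, 60-74}) = 0.018 + 0.149 + 0.155 = 0.322.
P(Preference=OptE | AgeGroup ∈ {18-29, 45-59, 60-74}) = 0.322/0.942 = 0.342.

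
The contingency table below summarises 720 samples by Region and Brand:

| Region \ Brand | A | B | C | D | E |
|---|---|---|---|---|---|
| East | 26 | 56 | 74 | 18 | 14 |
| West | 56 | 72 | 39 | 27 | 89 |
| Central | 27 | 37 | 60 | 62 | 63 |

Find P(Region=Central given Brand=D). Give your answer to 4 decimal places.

Total with Brand=D: 18 + 27 + 62 = 107.
P(Region=Central | Brand=D) = 62/107 = 0.5794.

0.5794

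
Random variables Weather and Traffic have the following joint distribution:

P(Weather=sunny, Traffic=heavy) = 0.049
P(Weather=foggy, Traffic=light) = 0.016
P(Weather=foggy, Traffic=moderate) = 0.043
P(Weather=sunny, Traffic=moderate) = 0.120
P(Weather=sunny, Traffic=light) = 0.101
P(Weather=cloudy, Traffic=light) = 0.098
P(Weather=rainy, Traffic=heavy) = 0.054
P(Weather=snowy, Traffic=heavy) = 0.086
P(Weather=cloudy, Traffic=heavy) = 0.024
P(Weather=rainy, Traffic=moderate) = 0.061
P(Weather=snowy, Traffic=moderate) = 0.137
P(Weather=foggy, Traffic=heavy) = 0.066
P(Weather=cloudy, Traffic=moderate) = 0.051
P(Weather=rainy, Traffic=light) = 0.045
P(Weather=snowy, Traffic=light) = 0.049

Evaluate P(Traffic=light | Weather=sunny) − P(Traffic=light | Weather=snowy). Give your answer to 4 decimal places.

0.1939

P(Weather=sunny) = 0.101 + 0.120 + 0.049 = 0.270; P(Traffic=light | Weather=sunny) = 0.101/0.270 = 0.37407.
P(Weather=snowy) = 0.049 + 0.137 + 0.086 = 0.272; P(Traffic=light | Weather=snowy) = 0.049/0.272 = 0.18015.
Difference = 0.1939.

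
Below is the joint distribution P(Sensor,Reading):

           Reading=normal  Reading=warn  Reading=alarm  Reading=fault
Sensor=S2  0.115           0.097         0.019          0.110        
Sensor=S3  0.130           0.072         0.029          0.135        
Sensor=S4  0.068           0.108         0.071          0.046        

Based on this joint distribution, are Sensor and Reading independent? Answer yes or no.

P(Sensor=S4) = 0.293 and P(Reading=fault) = 0.291, so their product is 0.08526, but P(Sensor=S4, Reading=fault) = 0.046. Since these differ, Sensor and Reading are not independent.

no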